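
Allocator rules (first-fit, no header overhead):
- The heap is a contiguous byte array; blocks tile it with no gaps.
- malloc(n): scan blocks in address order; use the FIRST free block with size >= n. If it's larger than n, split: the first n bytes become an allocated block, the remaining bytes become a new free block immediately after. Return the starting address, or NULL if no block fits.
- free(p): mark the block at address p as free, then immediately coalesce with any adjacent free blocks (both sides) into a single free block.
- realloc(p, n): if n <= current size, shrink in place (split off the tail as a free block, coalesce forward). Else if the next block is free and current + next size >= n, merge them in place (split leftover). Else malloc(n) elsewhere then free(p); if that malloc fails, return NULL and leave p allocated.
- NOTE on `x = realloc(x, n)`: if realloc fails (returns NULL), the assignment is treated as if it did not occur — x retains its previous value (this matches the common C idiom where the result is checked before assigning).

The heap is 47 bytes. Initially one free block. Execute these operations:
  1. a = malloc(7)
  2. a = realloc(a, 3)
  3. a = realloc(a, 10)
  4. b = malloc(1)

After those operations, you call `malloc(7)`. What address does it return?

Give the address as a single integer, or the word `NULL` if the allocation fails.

Answer: 11

Derivation:
Op 1: a = malloc(7) -> a = 0; heap: [0-6 ALLOC][7-46 FREE]
Op 2: a = realloc(a, 3) -> a = 0; heap: [0-2 ALLOC][3-46 FREE]
Op 3: a = realloc(a, 10) -> a = 0; heap: [0-9 ALLOC][10-46 FREE]
Op 4: b = malloc(1) -> b = 10; heap: [0-9 ALLOC][10-10 ALLOC][11-46 FREE]
malloc(7): first-fit scan over [0-9 ALLOC][10-10 ALLOC][11-46 FREE] -> 11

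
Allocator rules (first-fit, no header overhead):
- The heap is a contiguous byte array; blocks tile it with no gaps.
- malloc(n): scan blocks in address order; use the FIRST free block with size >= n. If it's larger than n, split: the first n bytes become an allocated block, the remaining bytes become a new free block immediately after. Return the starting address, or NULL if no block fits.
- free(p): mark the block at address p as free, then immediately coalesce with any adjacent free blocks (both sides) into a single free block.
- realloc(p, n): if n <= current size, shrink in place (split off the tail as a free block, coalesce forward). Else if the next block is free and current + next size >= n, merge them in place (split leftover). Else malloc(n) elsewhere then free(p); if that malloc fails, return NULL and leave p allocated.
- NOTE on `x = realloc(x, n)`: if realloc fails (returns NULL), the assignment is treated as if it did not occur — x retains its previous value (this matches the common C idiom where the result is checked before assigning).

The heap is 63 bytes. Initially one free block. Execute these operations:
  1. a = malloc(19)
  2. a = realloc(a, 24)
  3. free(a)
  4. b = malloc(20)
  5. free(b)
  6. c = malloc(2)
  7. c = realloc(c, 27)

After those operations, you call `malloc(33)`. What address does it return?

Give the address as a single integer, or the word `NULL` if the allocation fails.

Answer: 27

Derivation:
Op 1: a = malloc(19) -> a = 0; heap: [0-18 ALLOC][19-62 FREE]
Op 2: a = realloc(a, 24) -> a = 0; heap: [0-23 ALLOC][24-62 FREE]
Op 3: free(a) -> (freed a); heap: [0-62 FREE]
Op 4: b = malloc(20) -> b = 0; heap: [0-19 ALLOC][20-62 FREE]
Op 5: free(b) -> (freed b); heap: [0-62 FREE]
Op 6: c = malloc(2) -> c = 0; heap: [0-1 ALLOC][2-62 FREE]
Op 7: c = realloc(c, 27) -> c = 0; heap: [0-26 ALLOC][27-62 FREE]
malloc(33): first-fit scan over [0-26 ALLOC][27-62 FREE] -> 27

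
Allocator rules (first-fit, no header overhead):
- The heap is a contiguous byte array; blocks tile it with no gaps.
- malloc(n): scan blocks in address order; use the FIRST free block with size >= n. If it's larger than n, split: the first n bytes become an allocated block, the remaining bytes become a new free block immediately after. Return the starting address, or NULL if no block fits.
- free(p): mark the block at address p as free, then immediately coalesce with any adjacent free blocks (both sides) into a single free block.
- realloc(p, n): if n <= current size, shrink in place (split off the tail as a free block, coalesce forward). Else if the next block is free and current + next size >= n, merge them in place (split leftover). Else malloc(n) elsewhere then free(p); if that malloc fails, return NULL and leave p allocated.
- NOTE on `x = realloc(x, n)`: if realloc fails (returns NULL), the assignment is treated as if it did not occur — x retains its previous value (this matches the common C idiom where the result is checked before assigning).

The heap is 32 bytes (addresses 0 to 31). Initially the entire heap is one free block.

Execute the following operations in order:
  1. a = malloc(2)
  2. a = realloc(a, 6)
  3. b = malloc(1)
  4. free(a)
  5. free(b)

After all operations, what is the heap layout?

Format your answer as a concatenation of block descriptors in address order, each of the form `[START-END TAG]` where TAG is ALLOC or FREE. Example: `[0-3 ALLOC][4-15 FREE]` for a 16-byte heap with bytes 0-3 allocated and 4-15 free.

Answer: [0-31 FREE]

Derivation:
Op 1: a = malloc(2) -> a = 0; heap: [0-1 ALLOC][2-31 FREE]
Op 2: a = realloc(a, 6) -> a = 0; heap: [0-5 ALLOC][6-31 FREE]
Op 3: b = malloc(1) -> b = 6; heap: [0-5 ALLOC][6-6 ALLOC][7-31 FREE]
Op 4: free(a) -> (freed a); heap: [0-5 FREE][6-6 ALLOC][7-31 FREE]
Op 5: free(b) -> (freed b); heap: [0-31 FREE]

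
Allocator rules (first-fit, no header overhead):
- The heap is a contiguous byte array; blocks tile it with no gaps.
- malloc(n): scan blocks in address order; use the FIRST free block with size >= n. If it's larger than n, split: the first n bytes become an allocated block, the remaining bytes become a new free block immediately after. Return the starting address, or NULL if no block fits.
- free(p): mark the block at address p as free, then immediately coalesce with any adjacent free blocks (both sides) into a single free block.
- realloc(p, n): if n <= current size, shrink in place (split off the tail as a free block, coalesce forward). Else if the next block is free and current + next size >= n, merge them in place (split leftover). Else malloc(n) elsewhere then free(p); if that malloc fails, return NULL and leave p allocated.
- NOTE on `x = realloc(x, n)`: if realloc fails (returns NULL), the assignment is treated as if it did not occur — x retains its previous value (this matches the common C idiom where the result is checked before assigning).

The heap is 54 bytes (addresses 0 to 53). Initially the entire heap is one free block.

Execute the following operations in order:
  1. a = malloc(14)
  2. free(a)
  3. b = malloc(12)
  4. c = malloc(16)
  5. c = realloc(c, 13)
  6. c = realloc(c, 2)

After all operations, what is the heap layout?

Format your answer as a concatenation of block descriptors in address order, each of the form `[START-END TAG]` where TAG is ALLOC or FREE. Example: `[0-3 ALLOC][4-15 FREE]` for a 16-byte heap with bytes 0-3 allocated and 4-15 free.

Op 1: a = malloc(14) -> a = 0; heap: [0-13 ALLOC][14-53 FREE]
Op 2: free(a) -> (freed a); heap: [0-53 FREE]
Op 3: b = malloc(12) -> b = 0; heap: [0-11 ALLOC][12-53 FREE]
Op 4: c = malloc(16) -> c = 12; heap: [0-11 ALLOC][12-27 ALLOC][28-53 FREE]
Op 5: c = realloc(c, 13) -> c = 12; heap: [0-11 ALLOC][12-24 ALLOC][25-53 FREE]
Op 6: c = realloc(c, 2) -> c = 12; heap: [0-11 ALLOC][12-13 ALLOC][14-53 FREE]

Answer: [0-11 ALLOC][12-13 ALLOC][14-53 FREE]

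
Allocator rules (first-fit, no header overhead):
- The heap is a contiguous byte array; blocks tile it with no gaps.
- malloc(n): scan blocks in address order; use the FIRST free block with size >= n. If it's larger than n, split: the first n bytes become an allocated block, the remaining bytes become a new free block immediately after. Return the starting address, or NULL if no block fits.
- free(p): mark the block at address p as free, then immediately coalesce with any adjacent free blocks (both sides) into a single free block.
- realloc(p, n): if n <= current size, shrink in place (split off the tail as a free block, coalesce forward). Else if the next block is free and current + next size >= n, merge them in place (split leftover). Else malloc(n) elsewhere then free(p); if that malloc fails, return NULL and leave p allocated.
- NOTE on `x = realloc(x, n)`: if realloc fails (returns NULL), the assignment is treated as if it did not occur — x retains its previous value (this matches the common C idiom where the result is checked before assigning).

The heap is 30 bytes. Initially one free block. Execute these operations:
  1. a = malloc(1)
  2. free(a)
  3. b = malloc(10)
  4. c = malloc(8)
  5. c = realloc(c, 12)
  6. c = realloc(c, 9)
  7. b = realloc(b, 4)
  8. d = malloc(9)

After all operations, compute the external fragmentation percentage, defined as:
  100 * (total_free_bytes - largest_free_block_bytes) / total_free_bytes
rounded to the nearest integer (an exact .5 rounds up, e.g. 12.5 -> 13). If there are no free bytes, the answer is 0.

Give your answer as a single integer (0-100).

Op 1: a = malloc(1) -> a = 0; heap: [0-0 ALLOC][1-29 FREE]
Op 2: free(a) -> (freed a); heap: [0-29 FREE]
Op 3: b = malloc(10) -> b = 0; heap: [0-9 ALLOC][10-29 FREE]
Op 4: c = malloc(8) -> c = 10; heap: [0-9 ALLOC][10-17 ALLOC][18-29 FREE]
Op 5: c = realloc(c, 12) -> c = 10; heap: [0-9 ALLOC][10-21 ALLOC][22-29 FREE]
Op 6: c = realloc(c, 9) -> c = 10; heap: [0-9 ALLOC][10-18 ALLOC][19-29 FREE]
Op 7: b = realloc(b, 4) -> b = 0; heap: [0-3 ALLOC][4-9 FREE][10-18 ALLOC][19-29 FREE]
Op 8: d = malloc(9) -> d = 19; heap: [0-3 ALLOC][4-9 FREE][10-18 ALLOC][19-27 ALLOC][28-29 FREE]
Free blocks: [6 2] total_free=8 largest=6 -> 100*(8-6)/8 = 200/8 = 25

Answer: 25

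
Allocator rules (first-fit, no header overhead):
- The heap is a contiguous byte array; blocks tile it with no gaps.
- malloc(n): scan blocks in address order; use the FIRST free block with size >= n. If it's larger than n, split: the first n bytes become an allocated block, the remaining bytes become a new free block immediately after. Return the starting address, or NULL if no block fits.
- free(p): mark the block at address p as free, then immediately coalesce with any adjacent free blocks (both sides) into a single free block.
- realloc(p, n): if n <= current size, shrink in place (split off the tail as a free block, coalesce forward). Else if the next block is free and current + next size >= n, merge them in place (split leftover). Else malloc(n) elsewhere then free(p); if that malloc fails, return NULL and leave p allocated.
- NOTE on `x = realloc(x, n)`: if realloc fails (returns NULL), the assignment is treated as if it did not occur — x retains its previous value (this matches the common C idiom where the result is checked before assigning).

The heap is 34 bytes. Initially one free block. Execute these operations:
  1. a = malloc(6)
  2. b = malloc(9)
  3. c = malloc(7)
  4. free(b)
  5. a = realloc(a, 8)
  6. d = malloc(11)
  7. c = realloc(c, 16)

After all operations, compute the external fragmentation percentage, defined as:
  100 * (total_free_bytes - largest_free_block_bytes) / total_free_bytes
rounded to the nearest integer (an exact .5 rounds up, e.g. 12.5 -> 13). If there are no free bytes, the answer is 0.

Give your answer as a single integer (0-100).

Answer: 13

Derivation:
Op 1: a = malloc(6) -> a = 0; heap: [0-5 ALLOC][6-33 FREE]
Op 2: b = malloc(9) -> b = 6; heap: [0-5 ALLOC][6-14 ALLOC][15-33 FREE]
Op 3: c = malloc(7) -> c = 15; heap: [0-5 ALLOC][6-14 ALLOC][15-21 ALLOC][22-33 FREE]
Op 4: free(b) -> (freed b); heap: [0-5 ALLOC][6-14 FREE][15-21 ALLOC][22-33 FREE]
Op 5: a = realloc(a, 8) -> a = 0; heap: [0-7 ALLOC][8-14 FREE][15-21 ALLOC][22-33 FREE]
Op 6: d = malloc(11) -> d = 22; heap: [0-7 ALLOC][8-14 FREE][15-21 ALLOC][22-32 ALLOC][33-33 FREE]
Op 7: c = realloc(c, 16) -> NULL (c unchanged); heap: [0-7 ALLOC][8-14 FREE][15-21 ALLOC][22-32 ALLOC][33-33 FREE]
Free blocks: [7 1] total_free=8 largest=7 -> 100*(8-7)/8 = 100/8 = 12.5 -> rounds to 13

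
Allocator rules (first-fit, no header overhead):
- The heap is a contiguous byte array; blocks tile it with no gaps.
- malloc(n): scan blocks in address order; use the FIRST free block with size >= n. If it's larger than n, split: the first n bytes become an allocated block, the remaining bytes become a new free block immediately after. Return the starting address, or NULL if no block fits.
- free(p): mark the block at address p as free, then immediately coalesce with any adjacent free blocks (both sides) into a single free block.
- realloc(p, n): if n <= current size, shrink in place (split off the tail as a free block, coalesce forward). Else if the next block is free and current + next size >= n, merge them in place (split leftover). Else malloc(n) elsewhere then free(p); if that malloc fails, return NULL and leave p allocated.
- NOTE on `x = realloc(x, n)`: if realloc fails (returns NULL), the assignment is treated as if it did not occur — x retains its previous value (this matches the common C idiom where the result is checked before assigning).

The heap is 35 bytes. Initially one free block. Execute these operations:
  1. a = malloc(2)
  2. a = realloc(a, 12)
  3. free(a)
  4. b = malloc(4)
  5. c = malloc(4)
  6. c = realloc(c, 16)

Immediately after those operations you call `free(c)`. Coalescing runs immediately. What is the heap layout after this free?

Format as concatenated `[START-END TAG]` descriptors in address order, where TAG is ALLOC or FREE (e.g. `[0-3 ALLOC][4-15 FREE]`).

Op 1: a = malloc(2) -> a = 0; heap: [0-1 ALLOC][2-34 FREE]
Op 2: a = realloc(a, 12) -> a = 0; heap: [0-11 ALLOC][12-34 FREE]
Op 3: free(a) -> (freed a); heap: [0-34 FREE]
Op 4: b = malloc(4) -> b = 0; heap: [0-3 ALLOC][4-34 FREE]
Op 5: c = malloc(4) -> c = 4; heap: [0-3 ALLOC][4-7 ALLOC][8-34 FREE]
Op 6: c = realloc(c, 16) -> c = 4; heap: [0-3 ALLOC][4-19 ALLOC][20-34 FREE]
free(c): c = 4 -> block [4-19 ALLOC]; mark free, coalesce with adjacent free neighbors -> [0-3 ALLOC][4-34 FREE]

Answer: [0-3 ALLOC][4-34 FREE]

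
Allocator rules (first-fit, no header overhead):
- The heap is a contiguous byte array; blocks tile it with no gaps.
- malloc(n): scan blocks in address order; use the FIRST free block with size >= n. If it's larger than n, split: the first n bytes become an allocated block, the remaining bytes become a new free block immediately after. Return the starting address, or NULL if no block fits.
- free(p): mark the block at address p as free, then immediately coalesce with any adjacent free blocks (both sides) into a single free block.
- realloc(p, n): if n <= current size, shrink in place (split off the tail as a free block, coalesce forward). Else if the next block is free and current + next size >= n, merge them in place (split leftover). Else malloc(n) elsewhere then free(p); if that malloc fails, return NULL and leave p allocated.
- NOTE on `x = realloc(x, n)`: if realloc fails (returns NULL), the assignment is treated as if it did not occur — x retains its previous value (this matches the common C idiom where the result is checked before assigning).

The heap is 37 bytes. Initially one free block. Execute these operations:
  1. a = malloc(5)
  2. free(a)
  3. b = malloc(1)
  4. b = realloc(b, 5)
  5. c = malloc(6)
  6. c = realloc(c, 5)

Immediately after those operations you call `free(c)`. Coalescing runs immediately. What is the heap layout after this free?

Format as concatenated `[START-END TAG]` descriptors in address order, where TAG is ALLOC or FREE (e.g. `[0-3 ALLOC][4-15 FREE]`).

Op 1: a = malloc(5) -> a = 0; heap: [0-4 ALLOC][5-36 FREE]
Op 2: free(a) -> (freed a); heap: [0-36 FREE]
Op 3: b = malloc(1) -> b = 0; heap: [0-0 ALLOC][1-36 FREE]
Op 4: b = realloc(b, 5) -> b = 0; heap: [0-4 ALLOC][5-36 FREE]
Op 5: c = malloc(6) -> c = 5; heap: [0-4 ALLOC][5-10 ALLOC][11-36 FREE]
Op 6: c = realloc(c, 5) -> c = 5; heap: [0-4 ALLOC][5-9 ALLOC][10-36 FREE]
free(c): c = 5 -> block [5-9 ALLOC]; mark free, coalesce with adjacent free neighbors -> [0-4 ALLOC][5-36 FREE]

Answer: [0-4 ALLOC][5-36 FREE]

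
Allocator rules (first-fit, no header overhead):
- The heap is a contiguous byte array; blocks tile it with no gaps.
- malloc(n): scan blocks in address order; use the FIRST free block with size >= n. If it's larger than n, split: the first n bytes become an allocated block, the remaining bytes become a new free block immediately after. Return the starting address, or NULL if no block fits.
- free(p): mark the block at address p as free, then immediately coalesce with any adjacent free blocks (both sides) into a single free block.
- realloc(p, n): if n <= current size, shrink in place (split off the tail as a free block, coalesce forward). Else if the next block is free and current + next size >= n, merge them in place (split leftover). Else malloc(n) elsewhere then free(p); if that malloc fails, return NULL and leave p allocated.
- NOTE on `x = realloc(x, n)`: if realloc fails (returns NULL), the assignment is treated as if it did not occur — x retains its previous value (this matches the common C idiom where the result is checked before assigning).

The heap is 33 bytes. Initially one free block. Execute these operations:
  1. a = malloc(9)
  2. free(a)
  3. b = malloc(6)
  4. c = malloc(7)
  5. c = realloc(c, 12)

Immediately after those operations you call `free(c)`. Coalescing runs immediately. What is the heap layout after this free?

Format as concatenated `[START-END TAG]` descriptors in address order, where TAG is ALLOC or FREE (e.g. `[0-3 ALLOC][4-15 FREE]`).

Answer: [0-5 ALLOC][6-32 FREE]

Derivation:
Op 1: a = malloc(9) -> a = 0; heap: [0-8 ALLOC][9-32 FREE]
Op 2: free(a) -> (freed a); heap: [0-32 FREE]
Op 3: b = malloc(6) -> b = 0; heap: [0-5 ALLOC][6-32 FREE]
Op 4: c = malloc(7) -> c = 6; heap: [0-5 ALLOC][6-12 ALLOC][13-32 FREE]
Op 5: c = realloc(c, 12) -> c = 6; heap: [0-5 ALLOC][6-17 ALLOC][18-32 FREE]
free(c): c = 6 -> block [6-17 ALLOC]; mark free, coalesce with adjacent free neighbors -> [0-5 ALLOC][6-32 FREE]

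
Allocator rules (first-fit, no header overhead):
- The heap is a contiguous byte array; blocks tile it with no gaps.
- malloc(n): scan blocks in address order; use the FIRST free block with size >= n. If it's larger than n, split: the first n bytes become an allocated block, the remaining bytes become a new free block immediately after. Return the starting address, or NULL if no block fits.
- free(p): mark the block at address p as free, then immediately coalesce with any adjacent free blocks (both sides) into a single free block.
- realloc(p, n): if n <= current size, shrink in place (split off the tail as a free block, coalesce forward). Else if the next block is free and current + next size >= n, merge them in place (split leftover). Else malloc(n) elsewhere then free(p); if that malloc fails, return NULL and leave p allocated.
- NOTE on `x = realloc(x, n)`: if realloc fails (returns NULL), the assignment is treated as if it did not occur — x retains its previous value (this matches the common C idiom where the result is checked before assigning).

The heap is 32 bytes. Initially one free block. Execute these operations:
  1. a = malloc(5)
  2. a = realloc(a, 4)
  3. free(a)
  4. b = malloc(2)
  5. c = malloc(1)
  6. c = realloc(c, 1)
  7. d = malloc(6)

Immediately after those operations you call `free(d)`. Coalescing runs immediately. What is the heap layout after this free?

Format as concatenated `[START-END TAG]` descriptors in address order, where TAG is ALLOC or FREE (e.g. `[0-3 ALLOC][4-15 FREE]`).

Answer: [0-1 ALLOC][2-2 ALLOC][3-31 FREE]

Derivation:
Op 1: a = malloc(5) -> a = 0; heap: [0-4 ALLOC][5-31 FREE]
Op 2: a = realloc(a, 4) -> a = 0; heap: [0-3 ALLOC][4-31 FREE]
Op 3: free(a) -> (freed a); heap: [0-31 FREE]
Op 4: b = malloc(2) -> b = 0; heap: [0-1 ALLOC][2-31 FREE]
Op 5: c = malloc(1) -> c = 2; heap: [0-1 ALLOC][2-2 ALLOC][3-31 FREE]
Op 6: c = realloc(c, 1) -> c = 2; heap: [0-1 ALLOC][2-2 ALLOC][3-31 FREE]
Op 7: d = malloc(6) -> d = 3; heap: [0-1 ALLOC][2-2 ALLOC][3-8 ALLOC][9-31 FREE]
free(d): d = 3 -> block [3-8 ALLOC]; mark free, coalesce with adjacent free neighbors -> [0-1 ALLOC][2-2 ALLOC][3-31 FREE]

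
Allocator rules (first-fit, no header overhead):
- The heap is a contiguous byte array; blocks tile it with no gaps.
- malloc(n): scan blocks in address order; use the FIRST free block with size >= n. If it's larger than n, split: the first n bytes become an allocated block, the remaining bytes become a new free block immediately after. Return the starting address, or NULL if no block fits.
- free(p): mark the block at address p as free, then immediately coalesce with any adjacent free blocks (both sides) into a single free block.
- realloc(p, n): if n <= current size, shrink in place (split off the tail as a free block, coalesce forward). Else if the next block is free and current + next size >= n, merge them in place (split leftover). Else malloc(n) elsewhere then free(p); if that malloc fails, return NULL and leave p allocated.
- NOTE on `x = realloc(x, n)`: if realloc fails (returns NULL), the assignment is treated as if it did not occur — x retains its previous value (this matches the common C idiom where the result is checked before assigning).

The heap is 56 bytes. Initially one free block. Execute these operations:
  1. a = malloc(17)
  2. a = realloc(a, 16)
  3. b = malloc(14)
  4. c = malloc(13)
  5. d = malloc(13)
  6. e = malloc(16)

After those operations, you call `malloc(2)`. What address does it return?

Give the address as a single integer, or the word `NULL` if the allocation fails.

Answer: NULL

Derivation:
Op 1: a = malloc(17) -> a = 0; heap: [0-16 ALLOC][17-55 FREE]
Op 2: a = realloc(a, 16) -> a = 0; heap: [0-15 ALLOC][16-55 FREE]
Op 3: b = malloc(14) -> b = 16; heap: [0-15 ALLOC][16-29 ALLOC][30-55 FREE]
Op 4: c = malloc(13) -> c = 30; heap: [0-15 ALLOC][16-29 ALLOC][30-42 ALLOC][43-55 FREE]
Op 5: d = malloc(13) -> d = 43; heap: [0-15 ALLOC][16-29 ALLOC][30-42 ALLOC][43-55 ALLOC]
Op 6: e = malloc(16) -> e = NULL; heap: [0-15 ALLOC][16-29 ALLOC][30-42 ALLOC][43-55 ALLOC]
malloc(2): first-fit scan over [0-15 ALLOC][16-29 ALLOC][30-42 ALLOC][43-55 ALLOC] -> NULL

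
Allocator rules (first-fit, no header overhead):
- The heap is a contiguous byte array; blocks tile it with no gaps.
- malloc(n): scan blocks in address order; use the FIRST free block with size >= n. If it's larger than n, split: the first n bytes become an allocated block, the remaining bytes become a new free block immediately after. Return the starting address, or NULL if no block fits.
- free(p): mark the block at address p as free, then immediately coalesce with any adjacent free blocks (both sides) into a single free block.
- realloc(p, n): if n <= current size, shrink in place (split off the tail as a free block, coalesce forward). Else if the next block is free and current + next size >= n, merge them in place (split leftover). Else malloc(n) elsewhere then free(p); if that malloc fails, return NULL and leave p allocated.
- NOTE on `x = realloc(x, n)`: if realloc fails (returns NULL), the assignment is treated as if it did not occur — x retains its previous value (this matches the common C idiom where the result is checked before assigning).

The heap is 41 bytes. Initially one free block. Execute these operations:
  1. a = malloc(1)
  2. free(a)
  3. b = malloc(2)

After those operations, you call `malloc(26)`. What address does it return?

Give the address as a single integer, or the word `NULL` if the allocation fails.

Answer: 2

Derivation:
Op 1: a = malloc(1) -> a = 0; heap: [0-0 ALLOC][1-40 FREE]
Op 2: free(a) -> (freed a); heap: [0-40 FREE]
Op 3: b = malloc(2) -> b = 0; heap: [0-1 ALLOC][2-40 FREE]
malloc(26): first-fit scan over [0-1 ALLOC][2-40 FREE] -> 2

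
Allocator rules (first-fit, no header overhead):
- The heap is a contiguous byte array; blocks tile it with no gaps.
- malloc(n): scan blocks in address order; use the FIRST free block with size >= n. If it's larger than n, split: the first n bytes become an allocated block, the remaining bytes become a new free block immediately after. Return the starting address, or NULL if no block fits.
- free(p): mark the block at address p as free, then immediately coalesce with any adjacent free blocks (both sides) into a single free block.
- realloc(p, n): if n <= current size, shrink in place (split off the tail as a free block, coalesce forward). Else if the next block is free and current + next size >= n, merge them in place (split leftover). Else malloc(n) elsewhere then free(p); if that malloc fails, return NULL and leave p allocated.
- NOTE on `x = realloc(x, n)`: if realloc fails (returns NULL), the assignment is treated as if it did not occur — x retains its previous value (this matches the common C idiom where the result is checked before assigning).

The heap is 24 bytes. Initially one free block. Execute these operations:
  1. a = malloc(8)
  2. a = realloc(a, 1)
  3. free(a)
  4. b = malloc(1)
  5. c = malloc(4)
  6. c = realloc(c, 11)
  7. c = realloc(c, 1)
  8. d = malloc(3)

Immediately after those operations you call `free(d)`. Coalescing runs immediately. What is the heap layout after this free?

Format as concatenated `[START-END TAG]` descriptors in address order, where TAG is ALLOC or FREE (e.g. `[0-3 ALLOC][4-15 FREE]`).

Op 1: a = malloc(8) -> a = 0; heap: [0-7 ALLOC][8-23 FREE]
Op 2: a = realloc(a, 1) -> a = 0; heap: [0-0 ALLOC][1-23 FREE]
Op 3: free(a) -> (freed a); heap: [0-23 FREE]
Op 4: b = malloc(1) -> b = 0; heap: [0-0 ALLOC][1-23 FREE]
Op 5: c = malloc(4) -> c = 1; heap: [0-0 ALLOC][1-4 ALLOC][5-23 FREE]
Op 6: c = realloc(c, 11) -> c = 1; heap: [0-0 ALLOC][1-11 ALLOC][12-23 FREE]
Op 7: c = realloc(c, 1) -> c = 1; heap: [0-0 ALLOC][1-1 ALLOC][2-23 FREE]
Op 8: d = malloc(3) -> d = 2; heap: [0-0 ALLOC][1-1 ALLOC][2-4 ALLOC][5-23 FREE]
free(d): d = 2 -> block [2-4 ALLOC]; mark free, coalesce with adjacent free neighbors -> [0-0 ALLOC][1-1 ALLOC][2-23 FREE]

Answer: [0-0 ALLOC][1-1 ALLOC][2-23 FREE]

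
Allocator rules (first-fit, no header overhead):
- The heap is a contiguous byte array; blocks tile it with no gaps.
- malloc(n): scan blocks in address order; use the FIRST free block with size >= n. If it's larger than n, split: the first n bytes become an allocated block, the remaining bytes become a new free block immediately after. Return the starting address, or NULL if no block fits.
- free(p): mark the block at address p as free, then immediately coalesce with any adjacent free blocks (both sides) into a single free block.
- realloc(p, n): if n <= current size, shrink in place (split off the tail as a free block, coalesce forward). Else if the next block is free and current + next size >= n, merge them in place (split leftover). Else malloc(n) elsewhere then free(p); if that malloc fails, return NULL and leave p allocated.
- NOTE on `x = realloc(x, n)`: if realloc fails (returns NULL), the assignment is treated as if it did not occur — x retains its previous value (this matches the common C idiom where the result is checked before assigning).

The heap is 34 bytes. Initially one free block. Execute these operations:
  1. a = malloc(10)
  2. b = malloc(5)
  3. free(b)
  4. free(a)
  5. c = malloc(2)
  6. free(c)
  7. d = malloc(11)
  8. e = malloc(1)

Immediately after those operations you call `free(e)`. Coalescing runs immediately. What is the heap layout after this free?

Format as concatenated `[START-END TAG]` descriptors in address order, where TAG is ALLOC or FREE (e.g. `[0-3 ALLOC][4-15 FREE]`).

Op 1: a = malloc(10) -> a = 0; heap: [0-9 ALLOC][10-33 FREE]
Op 2: b = malloc(5) -> b = 10; heap: [0-9 ALLOC][10-14 ALLOC][15-33 FREE]
Op 3: free(b) -> (freed b); heap: [0-9 ALLOC][10-33 FREE]
Op 4: free(a) -> (freed a); heap: [0-33 FREE]
Op 5: c = malloc(2) -> c = 0; heap: [0-1 ALLOC][2-33 FREE]
Op 6: free(c) -> (freed c); heap: [0-33 FREE]
Op 7: d = malloc(11) -> d = 0; heap: [0-10 ALLOC][11-33 FREE]
Op 8: e = malloc(1) -> e = 11; heap: [0-10 ALLOC][11-11 ALLOC][12-33 FREE]
free(e): e = 11 -> block [11-11 ALLOC]; mark free, coalesce with adjacent free neighbors -> [0-10 ALLOC][11-33 FREE]

Answer: [0-10 ALLOC][11-33 FREE]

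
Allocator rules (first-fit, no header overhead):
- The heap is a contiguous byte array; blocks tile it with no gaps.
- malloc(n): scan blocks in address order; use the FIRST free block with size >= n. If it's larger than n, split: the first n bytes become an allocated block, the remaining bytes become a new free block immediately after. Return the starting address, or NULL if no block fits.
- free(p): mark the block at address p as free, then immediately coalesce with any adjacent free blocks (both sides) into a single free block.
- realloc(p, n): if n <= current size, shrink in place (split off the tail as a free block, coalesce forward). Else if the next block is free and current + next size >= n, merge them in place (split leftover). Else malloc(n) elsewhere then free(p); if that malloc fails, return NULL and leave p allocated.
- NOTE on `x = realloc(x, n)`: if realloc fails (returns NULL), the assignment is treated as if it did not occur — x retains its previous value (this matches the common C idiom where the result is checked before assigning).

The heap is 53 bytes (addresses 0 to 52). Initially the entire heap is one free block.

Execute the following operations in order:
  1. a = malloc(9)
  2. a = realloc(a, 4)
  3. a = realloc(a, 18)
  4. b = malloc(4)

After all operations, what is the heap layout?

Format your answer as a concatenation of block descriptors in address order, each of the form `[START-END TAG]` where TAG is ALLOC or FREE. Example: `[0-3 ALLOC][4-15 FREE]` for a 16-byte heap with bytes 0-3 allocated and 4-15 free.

Op 1: a = malloc(9) -> a = 0; heap: [0-8 ALLOC][9-52 FREE]
Op 2: a = realloc(a, 4) -> a = 0; heap: [0-3 ALLOC][4-52 FREE]
Op 3: a = realloc(a, 18) -> a = 0; heap: [0-17 ALLOC][18-52 FREE]
Op 4: b = malloc(4) -> b = 18; heap: [0-17 ALLOC][18-21 ALLOC][22-52 FREE]

Answer: [0-17 ALLOC][18-21 ALLOC][22-52 FREE]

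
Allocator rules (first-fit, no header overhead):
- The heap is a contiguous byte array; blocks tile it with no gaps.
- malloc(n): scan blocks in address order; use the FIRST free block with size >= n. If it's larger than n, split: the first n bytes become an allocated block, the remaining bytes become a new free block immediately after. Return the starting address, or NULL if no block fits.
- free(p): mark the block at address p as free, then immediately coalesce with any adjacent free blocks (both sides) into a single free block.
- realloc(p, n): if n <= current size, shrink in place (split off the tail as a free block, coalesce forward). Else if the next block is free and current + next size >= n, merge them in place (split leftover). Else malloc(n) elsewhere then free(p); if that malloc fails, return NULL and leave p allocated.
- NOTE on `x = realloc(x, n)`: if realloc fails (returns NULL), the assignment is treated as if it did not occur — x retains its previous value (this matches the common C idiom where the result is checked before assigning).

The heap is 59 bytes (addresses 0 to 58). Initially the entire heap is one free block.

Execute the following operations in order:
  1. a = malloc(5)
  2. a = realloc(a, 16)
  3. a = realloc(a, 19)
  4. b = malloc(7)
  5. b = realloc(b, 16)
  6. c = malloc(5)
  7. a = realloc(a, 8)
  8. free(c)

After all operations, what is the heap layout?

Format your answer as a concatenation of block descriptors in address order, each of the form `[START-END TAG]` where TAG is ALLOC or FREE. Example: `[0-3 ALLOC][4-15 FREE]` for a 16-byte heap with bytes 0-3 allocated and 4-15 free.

Op 1: a = malloc(5) -> a = 0; heap: [0-4 ALLOC][5-58 FREE]
Op 2: a = realloc(a, 16) -> a = 0; heap: [0-15 ALLOC][16-58 FREE]
Op 3: a = realloc(a, 19) -> a = 0; heap: [0-18 ALLOC][19-58 FREE]
Op 4: b = malloc(7) -> b = 19; heap: [0-18 ALLOC][19-25 ALLOC][26-58 FREE]
Op 5: b = realloc(b, 16) -> b = 19; heap: [0-18 ALLOC][19-34 ALLOC][35-58 FREE]
Op 6: c = malloc(5) -> c = 35; heap: [0-18 ALLOC][19-34 ALLOC][35-39 ALLOC][40-58 FREE]
Op 7: a = realloc(a, 8) -> a = 0; heap: [0-7 ALLOC][8-18 FREE][19-34 ALLOC][35-39 ALLOC][40-58 FREE]
Op 8: free(c) -> (freed c); heap: [0-7 ALLOC][8-18 FREE][19-34 ALLOC][35-58 FREE]

Answer: [0-7 ALLOC][8-18 FREE][19-34 ALLOC][35-58 FREE]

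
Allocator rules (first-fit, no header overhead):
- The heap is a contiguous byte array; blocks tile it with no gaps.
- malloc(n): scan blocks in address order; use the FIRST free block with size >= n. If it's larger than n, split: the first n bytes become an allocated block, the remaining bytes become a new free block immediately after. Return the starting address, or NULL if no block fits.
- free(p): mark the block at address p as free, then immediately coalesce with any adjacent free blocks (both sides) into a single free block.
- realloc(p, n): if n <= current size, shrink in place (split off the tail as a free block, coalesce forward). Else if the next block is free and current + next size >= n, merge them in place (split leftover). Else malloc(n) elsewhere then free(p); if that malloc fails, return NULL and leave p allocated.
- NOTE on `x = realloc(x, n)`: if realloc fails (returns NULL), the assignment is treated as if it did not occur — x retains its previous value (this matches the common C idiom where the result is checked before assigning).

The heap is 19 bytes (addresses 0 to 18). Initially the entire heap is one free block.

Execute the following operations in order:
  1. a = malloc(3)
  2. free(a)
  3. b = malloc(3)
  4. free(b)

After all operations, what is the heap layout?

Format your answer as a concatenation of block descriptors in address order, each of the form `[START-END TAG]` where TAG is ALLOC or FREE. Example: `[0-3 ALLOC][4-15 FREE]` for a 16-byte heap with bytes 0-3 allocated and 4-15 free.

Answer: [0-18 FREE]

Derivation:
Op 1: a = malloc(3) -> a = 0; heap: [0-2 ALLOC][3-18 FREE]
Op 2: free(a) -> (freed a); heap: [0-18 FREE]
Op 3: b = malloc(3) -> b = 0; heap: [0-2 ALLOC][3-18 FREE]
Op 4: free(b) -> (freed b); heap: [0-18 FREE]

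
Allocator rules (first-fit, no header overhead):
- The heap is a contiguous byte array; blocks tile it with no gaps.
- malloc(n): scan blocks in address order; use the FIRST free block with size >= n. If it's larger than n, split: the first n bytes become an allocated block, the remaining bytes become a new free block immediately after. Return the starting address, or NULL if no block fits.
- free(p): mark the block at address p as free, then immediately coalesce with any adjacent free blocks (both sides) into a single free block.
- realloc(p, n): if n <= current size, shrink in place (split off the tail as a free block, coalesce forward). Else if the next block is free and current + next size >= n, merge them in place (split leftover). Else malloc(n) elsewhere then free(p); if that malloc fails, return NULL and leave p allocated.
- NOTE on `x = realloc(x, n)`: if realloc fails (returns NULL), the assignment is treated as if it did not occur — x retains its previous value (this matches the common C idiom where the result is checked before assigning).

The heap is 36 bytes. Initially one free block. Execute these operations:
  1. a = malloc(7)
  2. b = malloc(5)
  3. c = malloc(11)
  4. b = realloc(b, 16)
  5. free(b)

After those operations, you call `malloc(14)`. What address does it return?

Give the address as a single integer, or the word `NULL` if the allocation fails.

Op 1: a = malloc(7) -> a = 0; heap: [0-6 ALLOC][7-35 FREE]
Op 2: b = malloc(5) -> b = 7; heap: [0-6 ALLOC][7-11 ALLOC][12-35 FREE]
Op 3: c = malloc(11) -> c = 12; heap: [0-6 ALLOC][7-11 ALLOC][12-22 ALLOC][23-35 FREE]
Op 4: b = realloc(b, 16) -> NULL (b unchanged); heap: [0-6 ALLOC][7-11 ALLOC][12-22 ALLOC][23-35 FREE]
Op 5: free(b) -> (freed b); heap: [0-6 ALLOC][7-11 FREE][12-22 ALLOC][23-35 FREE]
malloc(14): first-fit scan over [0-6 ALLOC][7-11 FREE][12-22 ALLOC][23-35 FREE] -> NULL

Answer: NULL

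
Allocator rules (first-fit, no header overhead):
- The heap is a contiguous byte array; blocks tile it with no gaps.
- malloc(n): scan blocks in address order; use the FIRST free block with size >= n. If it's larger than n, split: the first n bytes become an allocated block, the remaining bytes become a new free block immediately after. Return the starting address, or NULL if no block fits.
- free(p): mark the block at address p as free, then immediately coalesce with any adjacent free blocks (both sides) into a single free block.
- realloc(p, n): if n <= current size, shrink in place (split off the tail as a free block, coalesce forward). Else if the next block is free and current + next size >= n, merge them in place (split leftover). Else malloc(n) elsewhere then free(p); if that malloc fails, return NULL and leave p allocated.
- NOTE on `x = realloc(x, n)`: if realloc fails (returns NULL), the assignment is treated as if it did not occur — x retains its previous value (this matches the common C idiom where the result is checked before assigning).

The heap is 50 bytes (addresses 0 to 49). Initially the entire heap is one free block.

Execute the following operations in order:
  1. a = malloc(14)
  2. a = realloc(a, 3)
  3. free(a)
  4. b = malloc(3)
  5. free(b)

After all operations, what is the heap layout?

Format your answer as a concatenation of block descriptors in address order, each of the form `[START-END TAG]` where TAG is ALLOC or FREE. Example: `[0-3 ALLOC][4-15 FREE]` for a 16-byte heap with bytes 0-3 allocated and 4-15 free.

Answer: [0-49 FREE]

Derivation:
Op 1: a = malloc(14) -> a = 0; heap: [0-13 ALLOC][14-49 FREE]
Op 2: a = realloc(a, 3) -> a = 0; heap: [0-2 ALLOC][3-49 FREE]
Op 3: free(a) -> (freed a); heap: [0-49 FREE]
Op 4: b = malloc(3) -> b = 0; heap: [0-2 ALLOC][3-49 FREE]
Op 5: free(b) -> (freed b); heap: [0-49 FREE]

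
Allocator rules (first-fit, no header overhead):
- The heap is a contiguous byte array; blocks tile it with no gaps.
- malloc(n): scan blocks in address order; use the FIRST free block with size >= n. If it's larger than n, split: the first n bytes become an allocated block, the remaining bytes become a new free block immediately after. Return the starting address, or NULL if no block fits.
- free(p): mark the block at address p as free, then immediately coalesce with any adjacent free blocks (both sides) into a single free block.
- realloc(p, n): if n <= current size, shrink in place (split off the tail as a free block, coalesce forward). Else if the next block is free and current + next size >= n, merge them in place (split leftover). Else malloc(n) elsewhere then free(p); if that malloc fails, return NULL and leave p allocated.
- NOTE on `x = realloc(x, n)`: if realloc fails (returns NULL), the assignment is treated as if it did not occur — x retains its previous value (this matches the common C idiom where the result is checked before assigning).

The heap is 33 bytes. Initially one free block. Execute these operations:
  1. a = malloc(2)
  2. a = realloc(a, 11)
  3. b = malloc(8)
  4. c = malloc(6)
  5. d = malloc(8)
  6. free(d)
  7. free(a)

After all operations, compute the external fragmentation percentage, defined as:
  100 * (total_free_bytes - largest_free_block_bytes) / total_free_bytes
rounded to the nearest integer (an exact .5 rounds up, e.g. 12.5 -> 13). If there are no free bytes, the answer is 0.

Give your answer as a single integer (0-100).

Op 1: a = malloc(2) -> a = 0; heap: [0-1 ALLOC][2-32 FREE]
Op 2: a = realloc(a, 11) -> a = 0; heap: [0-10 ALLOC][11-32 FREE]
Op 3: b = malloc(8) -> b = 11; heap: [0-10 ALLOC][11-18 ALLOC][19-32 FREE]
Op 4: c = malloc(6) -> c = 19; heap: [0-10 ALLOC][11-18 ALLOC][19-24 ALLOC][25-32 FREE]
Op 5: d = malloc(8) -> d = 25; heap: [0-10 ALLOC][11-18 ALLOC][19-24 ALLOC][25-32 ALLOC]
Op 6: free(d) -> (freed d); heap: [0-10 ALLOC][11-18 ALLOC][19-24 ALLOC][25-32 FREE]
Op 7: free(a) -> (freed a); heap: [0-10 FREE][11-18 ALLOC][19-24 ALLOC][25-32 FREE]
Free blocks: [11 8] total_free=19 largest=11 -> 100*(19-11)/19 = 800/19 ≈ 42.105 -> rounds to 42

Answer: 42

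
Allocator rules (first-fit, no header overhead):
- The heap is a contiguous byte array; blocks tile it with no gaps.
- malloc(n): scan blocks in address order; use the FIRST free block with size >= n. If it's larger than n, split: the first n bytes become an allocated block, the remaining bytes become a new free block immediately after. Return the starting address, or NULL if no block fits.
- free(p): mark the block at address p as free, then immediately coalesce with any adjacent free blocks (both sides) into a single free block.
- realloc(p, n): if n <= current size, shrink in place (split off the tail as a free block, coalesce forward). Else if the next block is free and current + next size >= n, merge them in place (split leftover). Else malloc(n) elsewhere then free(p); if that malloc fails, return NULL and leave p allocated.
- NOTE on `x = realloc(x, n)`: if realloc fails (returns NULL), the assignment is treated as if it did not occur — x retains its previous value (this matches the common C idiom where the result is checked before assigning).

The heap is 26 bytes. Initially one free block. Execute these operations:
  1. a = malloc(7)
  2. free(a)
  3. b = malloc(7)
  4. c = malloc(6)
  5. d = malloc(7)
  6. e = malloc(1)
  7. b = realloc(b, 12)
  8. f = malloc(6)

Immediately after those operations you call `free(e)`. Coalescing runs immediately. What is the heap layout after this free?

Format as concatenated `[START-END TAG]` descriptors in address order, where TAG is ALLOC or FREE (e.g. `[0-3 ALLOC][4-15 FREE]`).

Op 1: a = malloc(7) -> a = 0; heap: [0-6 ALLOC][7-25 FREE]
Op 2: free(a) -> (freed a); heap: [0-25 FREE]
Op 3: b = malloc(7) -> b = 0; heap: [0-6 ALLOC][7-25 FREE]
Op 4: c = malloc(6) -> c = 7; heap: [0-6 ALLOC][7-12 ALLOC][13-25 FREE]
Op 5: d = malloc(7) -> d = 13; heap: [0-6 ALLOC][7-12 ALLOC][13-19 ALLOC][20-25 FREE]
Op 6: e = malloc(1) -> e = 20; heap: [0-6 ALLOC][7-12 ALLOC][13-19 ALLOC][20-20 ALLOC][21-25 FREE]
Op 7: b = realloc(b, 12) -> NULL (b unchanged); heap: [0-6 ALLOC][7-12 ALLOC][13-19 ALLOC][20-20 ALLOC][21-25 FREE]
Op 8: f = malloc(6) -> f = NULL; heap: [0-6 ALLOC][7-12 ALLOC][13-19 ALLOC][20-20 ALLOC][21-25 FREE]
free(e): e = 20 -> block [20-20 ALLOC]; mark free, coalesce with adjacent free neighbors -> [0-6 ALLOC][7-12 ALLOC][13-19 ALLOC][20-25 FREE]

Answer: [0-6 ALLOC][7-12 ALLOC][13-19 ALLOC][20-25 FREE]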